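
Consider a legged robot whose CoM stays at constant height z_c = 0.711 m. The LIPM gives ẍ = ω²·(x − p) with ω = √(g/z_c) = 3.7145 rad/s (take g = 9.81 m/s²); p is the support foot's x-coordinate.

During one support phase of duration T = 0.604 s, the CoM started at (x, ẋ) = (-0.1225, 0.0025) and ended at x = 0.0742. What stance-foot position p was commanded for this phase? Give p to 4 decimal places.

p = -0.1739

ωT = 3.7145·0.604 = 2.243558; cosh(ωT) = 4.766446, sinh(ωT) = 4.660366
x(T) = p + (x₀−p)·cosh(ωT) + (ẋ₀/ω)·sinh(ωT) ⇒ p·(1 − cosh) = x(T) − x₀·cosh − (ẋ₀/ω)·sinh
numerator   = 0.0742 − (-0.1225)·4.766446 − (0.0025/3.7145)·4.660366 = 0.654953
denominator = 1 − 4.766446 = -3.766446
p = 0.654953 / -3.766446 = -0.1739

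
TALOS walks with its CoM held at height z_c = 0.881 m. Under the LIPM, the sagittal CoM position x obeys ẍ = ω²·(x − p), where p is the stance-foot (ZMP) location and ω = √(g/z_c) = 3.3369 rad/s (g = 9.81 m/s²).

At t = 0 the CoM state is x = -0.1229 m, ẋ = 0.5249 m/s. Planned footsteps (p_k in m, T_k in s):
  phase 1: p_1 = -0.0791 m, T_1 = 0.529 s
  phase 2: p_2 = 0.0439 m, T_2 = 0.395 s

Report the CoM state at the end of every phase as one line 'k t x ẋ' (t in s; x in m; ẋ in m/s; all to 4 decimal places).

1 0.5290 0.2353 1.1639
2 0.9240 1.0319 3.4376

phase 1: p=-0.0791, T=0.529, ωT=1.765220, cosh=3.007004, sinh=2.835855; start (x,ẋ)=(-0.122900, 0.524900) → end (x,ẋ)=(0.235278, 1.163898)
phase 2: p=0.0439, T=0.395, ωT=1.318075, cosh=2.001937, sinh=1.734287; start (x,ẋ)=(0.235278, 1.163898) → end (x,ẋ)=(1.031940, 3.437583)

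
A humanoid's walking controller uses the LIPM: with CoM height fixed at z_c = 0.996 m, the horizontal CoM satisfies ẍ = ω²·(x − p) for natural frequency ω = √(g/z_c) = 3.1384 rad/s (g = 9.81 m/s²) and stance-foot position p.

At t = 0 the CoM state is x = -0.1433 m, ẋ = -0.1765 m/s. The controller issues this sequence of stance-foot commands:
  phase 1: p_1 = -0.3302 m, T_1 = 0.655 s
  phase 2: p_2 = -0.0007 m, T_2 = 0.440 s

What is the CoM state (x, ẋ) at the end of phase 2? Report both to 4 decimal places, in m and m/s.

phase 1: p=-0.3302, T=0.655, ωT=2.055652, cosh=3.969969, sinh=3.841960; start (x,ẋ)=(-0.143300, -0.176500) → end (x,ẋ)=(0.195720, 1.552867)
phase 2: p=-0.0007, T=0.440, ωT=1.380896, cosh=2.114909, sinh=1.863556; start (x,ẋ)=(0.195720, 1.552867) → end (x,ẋ)=(1.336790, 4.432951)

x = 1.3368, ẋ = 4.4330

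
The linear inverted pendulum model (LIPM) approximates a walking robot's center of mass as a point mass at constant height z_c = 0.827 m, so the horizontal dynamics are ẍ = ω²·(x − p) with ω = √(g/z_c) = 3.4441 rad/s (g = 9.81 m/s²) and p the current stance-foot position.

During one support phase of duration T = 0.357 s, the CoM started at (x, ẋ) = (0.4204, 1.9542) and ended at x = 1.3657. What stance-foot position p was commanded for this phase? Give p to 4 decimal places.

p = 0.3525

ωT = 3.4441·0.357 = 1.229544; cosh(ωT) = 1.856047, sinh(ωT) = 1.563621
x(T) = p + (x₀−p)·cosh(ωT) + (ẋ₀/ω)·sinh(ωT) ⇒ p·(1 − cosh) = x(T) − x₀·cosh − (ẋ₀/ω)·sinh
numerator   = 1.3657 − (0.4204)·1.856047 − (1.9542/3.4441)·1.563621 = -0.301789
denominator = 1 − 1.856047 = -0.856047
p = -0.301789 / -0.856047 = 0.3525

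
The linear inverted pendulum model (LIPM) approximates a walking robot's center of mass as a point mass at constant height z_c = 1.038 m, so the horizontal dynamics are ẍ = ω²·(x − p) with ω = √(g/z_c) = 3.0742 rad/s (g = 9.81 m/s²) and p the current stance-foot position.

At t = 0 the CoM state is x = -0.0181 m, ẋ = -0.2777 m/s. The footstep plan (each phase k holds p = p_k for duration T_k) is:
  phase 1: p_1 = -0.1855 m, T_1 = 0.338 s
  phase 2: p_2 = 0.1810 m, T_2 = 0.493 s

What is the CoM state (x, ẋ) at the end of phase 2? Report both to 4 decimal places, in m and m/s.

phase 1: p=-0.1855, T=0.338, ωT=1.039080, cosh=1.590197, sinh=1.236417; start (x,ẋ)=(-0.018100, -0.277700) → end (x,ẋ)=(-0.030990, 0.194689)
phase 2: p=0.1810, T=0.493, ωT=1.515581, cosh=2.385872, sinh=2.166191; start (x,ẋ)=(-0.030990, 0.194689) → end (x,ẋ)=(-0.187595, -0.947201)

x = -0.1876, ẋ = -0.9472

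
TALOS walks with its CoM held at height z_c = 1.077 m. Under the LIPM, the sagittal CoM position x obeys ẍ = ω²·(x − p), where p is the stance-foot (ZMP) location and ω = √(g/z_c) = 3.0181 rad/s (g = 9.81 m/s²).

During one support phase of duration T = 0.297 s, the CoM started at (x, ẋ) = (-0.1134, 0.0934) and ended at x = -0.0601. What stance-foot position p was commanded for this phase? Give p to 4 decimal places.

p = -0.1639

ωT = 3.0181·0.297 = 0.896376; cosh(ωT) = 1.429375, sinh(ωT) = 1.021330
x(T) = p + (x₀−p)·cosh(ωT) + (ẋ₀/ω)·sinh(ωT) ⇒ p·(1 − cosh) = x(T) − x₀·cosh − (ẋ₀/ω)·sinh
numerator   = -0.0601 − (-0.1134)·1.429375 − (0.0934/3.0181)·1.021330 = 0.070384
denominator = 1 − 1.429375 = -0.429375
p = 0.070384 / -0.429375 = -0.1639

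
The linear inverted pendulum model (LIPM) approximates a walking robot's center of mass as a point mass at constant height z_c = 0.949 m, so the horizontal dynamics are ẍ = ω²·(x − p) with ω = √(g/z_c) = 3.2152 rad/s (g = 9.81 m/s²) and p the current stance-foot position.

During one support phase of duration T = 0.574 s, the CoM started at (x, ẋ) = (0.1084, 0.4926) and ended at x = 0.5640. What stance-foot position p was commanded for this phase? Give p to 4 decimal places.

p = 0.1161

ωT = 3.2152·0.574 = 1.845525; cosh(ωT) = 3.244682, sinh(ωT) = 3.086740
x(T) = p + (x₀−p)·cosh(ωT) + (ẋ₀/ω)·sinh(ωT) ⇒ p·(1 − cosh) = x(T) − x₀·cosh − (ẋ₀/ω)·sinh
numerator   = 0.5640 − (0.1084)·3.244682 − (0.4926/3.2152)·3.086740 = -0.260642
denominator = 1 − 3.244682 = -2.244682
p = -0.260642 / -2.244682 = 0.1161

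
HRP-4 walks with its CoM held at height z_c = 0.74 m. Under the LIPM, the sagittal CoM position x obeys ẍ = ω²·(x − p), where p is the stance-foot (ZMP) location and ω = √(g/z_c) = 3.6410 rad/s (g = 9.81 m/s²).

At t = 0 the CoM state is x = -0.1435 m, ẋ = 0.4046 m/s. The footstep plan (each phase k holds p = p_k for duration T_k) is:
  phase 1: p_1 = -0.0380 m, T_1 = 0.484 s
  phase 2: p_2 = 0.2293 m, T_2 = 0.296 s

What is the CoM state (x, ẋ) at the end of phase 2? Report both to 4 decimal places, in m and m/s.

x = -0.1671, ẋ = -1.0658

phase 1: p=-0.0380, T=0.484, ωT=1.762244, cosh=2.998577, sinh=2.826918; start (x,ẋ)=(-0.143500, 0.404600) → end (x,ẋ)=(-0.040213, 0.127333)
phase 2: p=0.2293, T=0.296, ωT=1.077736, cosh=1.639193, sinh=1.298828; start (x,ẋ)=(-0.040213, 0.127333) → end (x,ẋ)=(-0.167062, -1.065814)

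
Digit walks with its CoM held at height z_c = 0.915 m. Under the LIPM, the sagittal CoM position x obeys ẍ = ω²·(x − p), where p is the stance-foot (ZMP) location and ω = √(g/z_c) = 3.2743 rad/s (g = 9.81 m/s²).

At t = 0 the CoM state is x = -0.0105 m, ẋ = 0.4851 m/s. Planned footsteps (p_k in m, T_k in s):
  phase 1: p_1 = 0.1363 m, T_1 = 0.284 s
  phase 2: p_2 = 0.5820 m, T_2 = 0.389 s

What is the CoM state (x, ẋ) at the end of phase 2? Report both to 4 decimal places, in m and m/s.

x = -0.2870, ẋ = -2.3304

phase 1: p=0.1363, T=0.284, ωT=0.929901, cosh=1.464426, sinh=1.069833; start (x,ẋ)=(-0.010500, 0.485100) → end (x,ẋ)=(0.079822, 0.196159)
phase 2: p=0.5820, T=0.389, ωT=1.273703, cosh=1.926928, sinh=1.647134; start (x,ẋ)=(0.079822, 0.196159) → end (x,ẋ)=(-0.286983, -2.330366)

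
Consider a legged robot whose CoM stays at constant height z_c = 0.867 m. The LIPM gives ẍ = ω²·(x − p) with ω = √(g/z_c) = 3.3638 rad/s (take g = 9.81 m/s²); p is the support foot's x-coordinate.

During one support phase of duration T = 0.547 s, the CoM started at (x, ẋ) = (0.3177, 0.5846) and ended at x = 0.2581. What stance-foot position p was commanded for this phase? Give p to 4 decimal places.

p = 0.5839

ωT = 3.3638·0.547 = 1.839999; cosh(ωT) = 3.227674, sinh(ωT) = 3.068856
x(T) = p + (x₀−p)·cosh(ωT) + (ẋ₀/ω)·sinh(ωT) ⇒ p·(1 − cosh) = x(T) − x₀·cosh − (ẋ₀/ω)·sinh
numerator   = 0.2581 − (0.3177)·3.227674 − (0.5846/3.3638)·3.068856 = -1.300673
denominator = 1 − 3.227674 = -2.227674
p = -1.300673 / -2.227674 = 0.5839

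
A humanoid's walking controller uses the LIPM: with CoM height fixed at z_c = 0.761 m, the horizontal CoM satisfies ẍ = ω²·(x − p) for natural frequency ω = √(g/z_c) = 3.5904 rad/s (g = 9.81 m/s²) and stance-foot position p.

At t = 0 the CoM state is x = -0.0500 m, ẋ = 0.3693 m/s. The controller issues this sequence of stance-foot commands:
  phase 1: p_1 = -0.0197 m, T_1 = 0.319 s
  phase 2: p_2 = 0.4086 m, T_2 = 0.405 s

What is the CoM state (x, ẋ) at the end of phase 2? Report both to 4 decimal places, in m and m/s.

phase 1: p=-0.0197, T=0.319, ωT=1.145338, cosh=1.730809, sinh=1.412693; start (x,ẋ)=(-0.050000, 0.369300) → end (x,ẋ)=(0.073163, 0.485502)
phase 2: p=0.4086, T=0.405, ωT=1.454112, cosh=2.257144, sinh=2.023536; start (x,ẋ)=(0.073163, 0.485502) → end (x,ẋ)=(-0.074903, -1.341206)

x = -0.0749, ẋ = -1.3412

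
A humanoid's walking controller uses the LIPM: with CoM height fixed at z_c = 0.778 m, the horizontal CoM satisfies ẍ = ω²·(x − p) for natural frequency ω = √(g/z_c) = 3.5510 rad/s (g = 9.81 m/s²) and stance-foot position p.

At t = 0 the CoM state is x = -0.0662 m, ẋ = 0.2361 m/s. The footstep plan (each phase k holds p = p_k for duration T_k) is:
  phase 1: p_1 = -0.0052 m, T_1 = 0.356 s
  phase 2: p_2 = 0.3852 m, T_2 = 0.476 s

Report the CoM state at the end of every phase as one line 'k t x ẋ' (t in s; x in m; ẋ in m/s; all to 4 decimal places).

1 0.3560 -0.0135 0.0984
2 0.8320 -0.6596 -3.4309

phase 1: p=-0.0052, T=0.356, ωT=1.264156, cosh=1.911291, sinh=1.628813; start (x,ẋ)=(-0.066200, 0.236100) → end (x,ẋ)=(-0.013492, 0.098437)
phase 2: p=0.3852, T=0.476, ωT=1.690276, cosh=2.802723, sinh=2.618254; start (x,ẋ)=(-0.013492, 0.098437) → end (x,ẋ)=(-0.659642, -3.430913)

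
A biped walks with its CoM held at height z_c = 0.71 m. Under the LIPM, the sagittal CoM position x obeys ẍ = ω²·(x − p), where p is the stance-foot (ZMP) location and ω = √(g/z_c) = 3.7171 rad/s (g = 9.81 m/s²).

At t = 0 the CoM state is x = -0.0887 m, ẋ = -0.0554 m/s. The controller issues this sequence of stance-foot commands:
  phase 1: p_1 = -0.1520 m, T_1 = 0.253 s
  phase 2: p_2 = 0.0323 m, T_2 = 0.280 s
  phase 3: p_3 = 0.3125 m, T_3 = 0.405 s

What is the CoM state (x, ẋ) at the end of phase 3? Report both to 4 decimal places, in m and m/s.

phase 1: p=-0.1520, T=0.253, ωT=0.940426, cosh=1.475767, sinh=1.085306; start (x,ẋ)=(-0.088700, -0.055400) → end (x,ẋ)=(-0.074759, 0.173607)
phase 2: p=0.0323, T=0.280, ωT=1.040788, cosh=1.592312, sinh=1.239136; start (x,ẋ)=(-0.074759, 0.173607) → end (x,ẋ)=(-0.080298, -0.216679)
phase 3: p=0.3125, T=0.405, ωT=1.505426, cosh=2.363997, sinh=2.142074; start (x,ẋ)=(-0.080298, -0.216679) → end (x,ẋ)=(-0.740941, -3.639807)

x = -0.7409, ẋ = -3.6398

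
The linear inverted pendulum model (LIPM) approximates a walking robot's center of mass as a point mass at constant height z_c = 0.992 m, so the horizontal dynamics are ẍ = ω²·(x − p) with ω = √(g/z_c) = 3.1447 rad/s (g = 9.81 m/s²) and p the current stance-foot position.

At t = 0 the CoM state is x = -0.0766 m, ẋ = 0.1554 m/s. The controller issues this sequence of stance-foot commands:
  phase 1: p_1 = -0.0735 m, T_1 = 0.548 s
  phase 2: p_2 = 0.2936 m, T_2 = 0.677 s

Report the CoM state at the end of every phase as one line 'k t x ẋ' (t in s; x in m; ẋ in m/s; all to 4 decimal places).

1 0.5480 0.0516 0.4228
2 1.2250 -0.1810 -1.3516

phase 1: p=-0.0735, T=0.548, ωT=1.723296, cosh=2.890720, sinh=2.712243; start (x,ẋ)=(-0.076600, 0.155400) → end (x,ẋ)=(0.051568, 0.422777)
phase 2: p=0.2936, T=0.677, ωT=2.128962, cosh=4.262548, sinh=4.143588; start (x,ẋ)=(0.051568, 0.422777) → end (x,ẋ)=(-0.181003, -1.351647)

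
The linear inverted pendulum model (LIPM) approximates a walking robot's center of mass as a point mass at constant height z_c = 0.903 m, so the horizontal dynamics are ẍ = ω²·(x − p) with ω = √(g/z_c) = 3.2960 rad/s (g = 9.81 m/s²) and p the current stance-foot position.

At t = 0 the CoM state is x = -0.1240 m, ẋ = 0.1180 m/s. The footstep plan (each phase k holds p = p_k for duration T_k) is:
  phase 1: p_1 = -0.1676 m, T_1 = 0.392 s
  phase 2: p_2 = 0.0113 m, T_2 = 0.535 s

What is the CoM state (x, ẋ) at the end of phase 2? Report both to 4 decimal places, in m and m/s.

x = 0.3173, ẋ = 1.1085

phase 1: p=-0.1676, T=0.392, ωT=1.292032, cosh=1.957444, sinh=1.682732; start (x,ẋ)=(-0.124000, 0.118000) → end (x,ẋ)=(-0.022012, 0.472796)
phase 2: p=0.0113, T=0.535, ωT=1.763360, cosh=3.001734, sinh=2.830266; start (x,ẋ)=(-0.022012, 0.472796) → end (x,ẋ)=(0.317295, 1.108456)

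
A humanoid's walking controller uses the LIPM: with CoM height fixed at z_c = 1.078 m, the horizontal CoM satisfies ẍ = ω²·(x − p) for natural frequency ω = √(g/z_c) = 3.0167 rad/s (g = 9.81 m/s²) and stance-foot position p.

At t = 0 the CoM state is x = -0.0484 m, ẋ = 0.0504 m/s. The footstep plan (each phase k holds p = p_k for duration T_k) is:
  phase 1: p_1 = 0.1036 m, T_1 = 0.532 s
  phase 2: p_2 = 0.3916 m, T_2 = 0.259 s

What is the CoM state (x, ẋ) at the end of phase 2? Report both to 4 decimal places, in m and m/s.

phase 1: p=0.1036, T=0.532, ωT=1.604884, cosh=2.589098, sinh=2.388186; start (x,ẋ)=(-0.048400, 0.050400) → end (x,ẋ)=(-0.250044, -0.964584)
phase 2: p=0.3916, T=0.259, ωT=0.781325, cosh=1.321082, sinh=0.863283; start (x,ẋ)=(-0.250044, -0.964584) → end (x,ẋ)=(-0.732097, -2.945306)

x = -0.7321, ẋ = -2.9453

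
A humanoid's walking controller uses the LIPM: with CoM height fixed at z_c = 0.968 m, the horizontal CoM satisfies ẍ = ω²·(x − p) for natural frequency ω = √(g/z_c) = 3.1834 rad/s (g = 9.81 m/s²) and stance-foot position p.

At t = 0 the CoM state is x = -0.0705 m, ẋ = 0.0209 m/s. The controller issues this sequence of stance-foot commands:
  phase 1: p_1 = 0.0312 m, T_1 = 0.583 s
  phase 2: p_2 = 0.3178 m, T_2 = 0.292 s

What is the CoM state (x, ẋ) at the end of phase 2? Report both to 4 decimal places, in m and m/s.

x = -0.8761, ẋ = -3.4192

phase 1: p=0.0312, T=0.583, ωT=1.855922, cosh=3.276952, sinh=3.120643; start (x,ẋ)=(-0.070500, 0.020900) → end (x,ẋ)=(-0.281578, -0.941826)
phase 2: p=0.3178, T=0.292, ωT=0.929553, cosh=1.464053, sinh=1.069323; start (x,ẋ)=(-0.281578, -0.941826) → end (x,ẋ)=(-0.876086, -3.419215)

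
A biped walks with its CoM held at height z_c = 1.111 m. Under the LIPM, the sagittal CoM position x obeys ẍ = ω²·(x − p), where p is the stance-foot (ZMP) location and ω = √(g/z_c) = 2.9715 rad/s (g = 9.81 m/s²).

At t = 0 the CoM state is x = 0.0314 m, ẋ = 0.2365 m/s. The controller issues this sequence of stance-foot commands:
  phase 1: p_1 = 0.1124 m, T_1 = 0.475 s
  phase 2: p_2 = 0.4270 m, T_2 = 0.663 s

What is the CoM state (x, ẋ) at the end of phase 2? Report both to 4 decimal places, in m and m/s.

x = -0.7465, ẋ = -3.3404

phase 1: p=0.1124, T=0.475, ωT=1.411462, cosh=2.172868, sinh=1.929082; start (x,ẋ)=(0.031400, 0.236500) → end (x,ẋ)=(0.089932, 0.049570)
phase 2: p=0.4270, T=0.663, ωT=1.970104, cosh=3.655434, sinh=3.515992; start (x,ẋ)=(0.089932, 0.049570) → end (x,ẋ)=(-0.746476, -3.340408)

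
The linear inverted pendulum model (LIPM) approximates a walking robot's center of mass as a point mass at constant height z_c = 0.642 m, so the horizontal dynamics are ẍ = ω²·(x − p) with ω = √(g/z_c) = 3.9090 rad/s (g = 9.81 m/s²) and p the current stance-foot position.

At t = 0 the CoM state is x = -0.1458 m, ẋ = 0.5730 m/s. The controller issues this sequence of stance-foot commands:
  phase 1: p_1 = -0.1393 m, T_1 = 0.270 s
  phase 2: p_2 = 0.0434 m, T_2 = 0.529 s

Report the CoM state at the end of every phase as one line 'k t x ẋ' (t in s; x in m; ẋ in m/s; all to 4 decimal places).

phase 1: p=-0.1393, T=0.270, ωT=1.055430, cosh=1.610627, sinh=1.262584; start (x,ẋ)=(-0.145800, 0.573000) → end (x,ẋ)=(0.035307, 0.890809)
phase 2: p=0.0434, T=0.529, ωT=2.067861, cosh=4.017173, sinh=3.890717; start (x,ẋ)=(0.035307, 0.890809) → end (x,ẋ)=(0.897529, 3.455440)

1 0.2700 0.0353 0.8908
2 0.7990 0.8975 3.4554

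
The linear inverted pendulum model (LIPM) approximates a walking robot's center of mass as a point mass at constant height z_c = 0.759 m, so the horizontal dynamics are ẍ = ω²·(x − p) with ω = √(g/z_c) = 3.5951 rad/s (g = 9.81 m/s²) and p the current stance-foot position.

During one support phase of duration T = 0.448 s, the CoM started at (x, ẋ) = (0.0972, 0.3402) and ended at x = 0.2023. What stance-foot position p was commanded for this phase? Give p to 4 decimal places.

ωT = 3.5951·0.448 = 1.610605; cosh(ωT) = 2.602802, sinh(ωT) = 2.403036
x(T) = p + (x₀−p)·cosh(ωT) + (ẋ₀/ω)·sinh(ωT) ⇒ p·(1 − cosh) = x(T) − x₀·cosh − (ẋ₀/ω)·sinh
numerator   = 0.2023 − (0.0972)·2.602802 − (0.3402/3.5951)·2.403036 = -0.278089
denominator = 1 − 2.602802 = -1.602802
p = -0.278089 / -1.602802 = 0.1735

p = 0.1735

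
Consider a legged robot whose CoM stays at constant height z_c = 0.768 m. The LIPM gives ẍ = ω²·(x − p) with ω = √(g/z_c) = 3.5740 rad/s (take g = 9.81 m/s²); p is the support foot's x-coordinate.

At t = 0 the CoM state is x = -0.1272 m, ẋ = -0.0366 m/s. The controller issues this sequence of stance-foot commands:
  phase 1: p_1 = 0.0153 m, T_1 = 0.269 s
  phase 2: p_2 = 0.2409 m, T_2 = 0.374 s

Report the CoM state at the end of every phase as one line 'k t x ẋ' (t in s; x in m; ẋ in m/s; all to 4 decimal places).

phase 1: p=0.0153, T=0.269, ωT=0.961406, cosh=1.498863, sinh=1.116508; start (x,ẋ)=(-0.127200, -0.036600) → end (x,ẋ)=(-0.209722, -0.623490)
phase 2: p=0.2409, T=0.374, ωT=1.336676, cosh=2.034544, sinh=1.771826; start (x,ẋ)=(-0.209722, -0.623490) → end (x,ẋ)=(-0.985008, -4.122084)

1 0.2690 -0.2097 -0.6235
2 0.6430 -0.9850 -4.1221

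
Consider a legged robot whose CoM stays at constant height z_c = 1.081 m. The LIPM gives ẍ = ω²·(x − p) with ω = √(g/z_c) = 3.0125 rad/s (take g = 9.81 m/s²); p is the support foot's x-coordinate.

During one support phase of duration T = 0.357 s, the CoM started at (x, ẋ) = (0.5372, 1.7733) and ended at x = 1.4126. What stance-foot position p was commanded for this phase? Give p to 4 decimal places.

p = 0.3595

ωT = 3.0125·0.357 = 1.075462; cosh(ωT) = 1.636244, sinh(ωT) = 1.295104
x(T) = p + (x₀−p)·cosh(ωT) + (ẋ₀/ω)·sinh(ωT) ⇒ p·(1 − cosh) = x(T) − x₀·cosh − (ẋ₀/ω)·sinh
numerator   = 1.4126 − (0.5372)·1.636244 − (1.7733/3.0125)·1.295104 = -0.228750
denominator = 1 − 1.636244 = -0.636244
p = -0.228750 / -0.636244 = 0.3595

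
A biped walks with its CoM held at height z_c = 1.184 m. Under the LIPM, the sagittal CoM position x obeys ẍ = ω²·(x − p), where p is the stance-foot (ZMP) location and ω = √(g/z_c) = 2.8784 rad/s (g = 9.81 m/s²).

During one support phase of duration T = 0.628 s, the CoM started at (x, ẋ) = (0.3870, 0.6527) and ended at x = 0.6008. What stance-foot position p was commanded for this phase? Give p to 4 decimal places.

p = 0.6024

ωT = 2.8784·0.628 = 1.807635; cosh(ωT) = 3.130028, sinh(ωT) = 2.965986
x(T) = p + (x₀−p)·cosh(ωT) + (ẋ₀/ω)·sinh(ωT) ⇒ p·(1 − cosh) = x(T) − x₀·cosh − (ẋ₀/ω)·sinh
numerator   = 0.6008 − (0.3870)·3.130028 − (0.6527/2.8784)·2.965986 = -1.283082
denominator = 1 − 3.130028 = -2.130028
p = -1.283082 / -2.130028 = 0.6024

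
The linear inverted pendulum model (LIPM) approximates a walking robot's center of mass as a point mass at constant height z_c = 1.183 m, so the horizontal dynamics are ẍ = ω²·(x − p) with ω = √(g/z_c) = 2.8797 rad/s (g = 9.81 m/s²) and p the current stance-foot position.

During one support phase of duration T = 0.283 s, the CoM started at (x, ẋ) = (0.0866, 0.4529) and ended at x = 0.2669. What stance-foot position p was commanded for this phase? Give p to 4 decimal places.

ωT = 2.8797·0.283 = 0.814955; cosh(ωT) = 1.350867, sinh(ωT) = 0.908208
x(T) = p + (x₀−p)·cosh(ωT) + (ẋ₀/ω)·sinh(ωT) ⇒ p·(1 − cosh) = x(T) − x₀·cosh − (ẋ₀/ω)·sinh
numerator   = 0.2669 − (0.0866)·1.350867 − (0.4529/2.8797)·0.908208 = 0.007078
denominator = 1 − 1.350867 = -0.350867
p = 0.007078 / -0.350867 = -0.0202

p = -0.0202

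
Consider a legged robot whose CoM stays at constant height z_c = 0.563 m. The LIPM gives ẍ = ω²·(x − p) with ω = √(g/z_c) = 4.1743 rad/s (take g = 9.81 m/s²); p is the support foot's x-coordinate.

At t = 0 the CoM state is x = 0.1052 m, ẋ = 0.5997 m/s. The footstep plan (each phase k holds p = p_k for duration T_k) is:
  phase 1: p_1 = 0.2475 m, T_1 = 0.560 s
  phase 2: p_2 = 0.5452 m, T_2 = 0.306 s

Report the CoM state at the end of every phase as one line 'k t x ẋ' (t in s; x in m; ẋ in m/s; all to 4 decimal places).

phase 1: p=0.2475, T=0.560, ωT=2.337608, cosh=5.226496, sinh=5.129938; start (x,ẋ)=(0.105200, 0.599700) → end (x,ẋ)=(0.240761, 0.087132)
phase 2: p=0.5452, T=0.306, ωT=1.277336, cosh=1.932925, sinh=1.654146; start (x,ẋ)=(0.240761, 0.087132) → end (x,ẋ)=(-0.008730, -1.933701)

1 0.5600 0.2408 0.0871
2 0.8660 -0.0087 -1.9337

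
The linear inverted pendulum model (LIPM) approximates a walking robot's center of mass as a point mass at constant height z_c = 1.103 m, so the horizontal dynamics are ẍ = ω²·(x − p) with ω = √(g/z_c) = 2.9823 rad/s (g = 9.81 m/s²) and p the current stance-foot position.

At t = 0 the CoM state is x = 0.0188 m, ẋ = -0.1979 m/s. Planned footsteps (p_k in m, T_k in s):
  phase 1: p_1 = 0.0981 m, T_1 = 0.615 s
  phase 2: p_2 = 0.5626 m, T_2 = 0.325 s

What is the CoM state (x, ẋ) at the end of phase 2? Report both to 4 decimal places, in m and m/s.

x = -1.3398, ẋ = -5.1456

phase 1: p=0.0981, T=0.615, ωT=1.834114, cosh=3.209672, sinh=3.049917; start (x,ẋ)=(0.018800, -0.197900) → end (x,ẋ)=(-0.358814, -1.356488)
phase 2: p=0.5626, T=0.325, ωT=0.969248, cosh=1.507664, sinh=1.128296; start (x,ẋ)=(-0.358814, -1.356488) → end (x,ẋ)=(-1.339784, -5.145610)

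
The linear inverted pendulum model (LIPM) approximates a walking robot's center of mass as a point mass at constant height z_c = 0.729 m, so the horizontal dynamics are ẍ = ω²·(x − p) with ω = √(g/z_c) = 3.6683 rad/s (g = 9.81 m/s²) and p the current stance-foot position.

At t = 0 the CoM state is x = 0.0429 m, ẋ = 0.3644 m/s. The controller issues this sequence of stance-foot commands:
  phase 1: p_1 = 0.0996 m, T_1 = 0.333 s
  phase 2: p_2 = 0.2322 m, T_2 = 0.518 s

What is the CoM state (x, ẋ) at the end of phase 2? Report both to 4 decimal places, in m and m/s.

phase 1: p=0.0996, T=0.333, ωT=1.221544, cosh=1.843598, sinh=1.548823; start (x,ẋ)=(0.042900, 0.364400) → end (x,ẋ)=(0.148924, 0.349663)
phase 2: p=0.2322, T=0.518, ωT=1.900179, cosh=3.418318, sinh=3.268776; start (x,ẋ)=(0.148924, 0.349663) → end (x,ẋ)=(0.259118, 0.196714)

x = 0.2591, ẋ = 0.1967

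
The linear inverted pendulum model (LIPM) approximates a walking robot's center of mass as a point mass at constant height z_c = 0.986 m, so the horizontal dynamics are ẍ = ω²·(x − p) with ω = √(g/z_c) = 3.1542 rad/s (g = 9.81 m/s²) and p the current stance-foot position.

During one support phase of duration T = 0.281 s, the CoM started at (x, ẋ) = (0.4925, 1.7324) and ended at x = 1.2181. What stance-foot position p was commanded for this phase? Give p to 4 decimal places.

ωT = 3.1542·0.281 = 0.886330; cosh(ωT) = 1.419188, sinh(ωT) = 1.007022
x(T) = p + (x₀−p)·cosh(ωT) + (ẋ₀/ω)·sinh(ωT) ⇒ p·(1 − cosh) = x(T) − x₀·cosh − (ẋ₀/ω)·sinh
numerator   = 1.2181 − (0.4925)·1.419188 − (1.7324/3.1542)·1.007022 = -0.033943
denominator = 1 − 1.419188 = -0.419188
p = -0.033943 / -0.419188 = 0.0810

p = 0.0810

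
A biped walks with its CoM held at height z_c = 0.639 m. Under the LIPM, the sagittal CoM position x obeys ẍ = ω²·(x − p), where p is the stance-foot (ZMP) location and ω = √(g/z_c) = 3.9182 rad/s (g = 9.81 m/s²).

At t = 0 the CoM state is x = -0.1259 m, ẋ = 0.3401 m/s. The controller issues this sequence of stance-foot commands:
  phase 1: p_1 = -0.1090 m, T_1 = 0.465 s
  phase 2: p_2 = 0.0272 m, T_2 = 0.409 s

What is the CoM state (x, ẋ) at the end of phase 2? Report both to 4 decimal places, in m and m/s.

x = 0.7469, ẋ = 2.9405

phase 1: p=-0.1090, T=0.465, ωT=1.821963, cosh=3.172847, sinh=3.011139; start (x,ẋ)=(-0.125900, 0.340100) → end (x,ẋ)=(0.098746, 0.879695)
phase 2: p=0.0272, T=0.409, ωT=1.602544, cosh=2.583516, sinh=2.382132; start (x,ẋ)=(0.098746, 0.879695) → end (x,ẋ)=(0.746865, 2.940492)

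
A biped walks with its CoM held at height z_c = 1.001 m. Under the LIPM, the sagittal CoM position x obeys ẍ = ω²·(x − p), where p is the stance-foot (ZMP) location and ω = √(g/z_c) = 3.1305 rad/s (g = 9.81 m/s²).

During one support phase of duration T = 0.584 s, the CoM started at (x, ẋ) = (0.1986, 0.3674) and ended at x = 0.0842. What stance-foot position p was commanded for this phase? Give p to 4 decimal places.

p = 0.4131

ωT = 3.1305·0.584 = 1.828212; cosh(ωT) = 3.191726, sinh(ωT) = 3.031025
x(T) = p + (x₀−p)·cosh(ωT) + (ẋ₀/ω)·sinh(ωT) ⇒ p·(1 − cosh) = x(T) − x₀·cosh − (ẋ₀/ω)·sinh
numerator   = 0.0842 − (0.1986)·3.191726 − (0.3674/3.1305)·3.031025 = -0.905402
denominator = 1 − 3.191726 = -2.191726
p = -0.905402 / -2.191726 = 0.4131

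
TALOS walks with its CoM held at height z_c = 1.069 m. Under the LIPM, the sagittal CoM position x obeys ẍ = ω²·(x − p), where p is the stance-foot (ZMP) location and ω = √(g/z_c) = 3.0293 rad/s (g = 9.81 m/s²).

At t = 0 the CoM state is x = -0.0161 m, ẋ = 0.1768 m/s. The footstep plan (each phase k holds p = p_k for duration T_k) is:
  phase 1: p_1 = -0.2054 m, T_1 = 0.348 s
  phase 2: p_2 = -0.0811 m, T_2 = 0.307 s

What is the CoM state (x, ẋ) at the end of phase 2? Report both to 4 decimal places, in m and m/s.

x = 0.6465, ẋ = 2.2982

phase 1: p=-0.2054, T=0.348, ωT=1.054196, cosh=1.609070, sinh=1.260598; start (x,ẋ)=(-0.016100, 0.176800) → end (x,ẋ)=(0.172770, 1.007369)
phase 2: p=-0.0811, T=0.307, ωT=0.929995, cosh=1.464526, sinh=1.069971; start (x,ẋ)=(0.172770, 1.007369) → end (x,ẋ)=(0.646509, 2.298176)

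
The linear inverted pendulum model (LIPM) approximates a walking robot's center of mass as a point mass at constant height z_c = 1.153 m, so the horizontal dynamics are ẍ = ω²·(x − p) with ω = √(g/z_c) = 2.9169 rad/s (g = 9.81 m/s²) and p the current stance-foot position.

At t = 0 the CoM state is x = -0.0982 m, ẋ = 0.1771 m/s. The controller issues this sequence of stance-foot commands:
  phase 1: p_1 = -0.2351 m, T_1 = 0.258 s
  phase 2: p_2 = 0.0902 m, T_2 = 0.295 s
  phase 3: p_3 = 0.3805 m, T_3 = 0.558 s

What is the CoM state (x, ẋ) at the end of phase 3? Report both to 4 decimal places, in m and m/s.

x = 0.1675, ẋ = -0.3850

phase 1: p=-0.2351, T=0.258, ωT=0.752560, cosh=1.296793, sinh=0.825634; start (x,ẋ)=(-0.098200, 0.177100) → end (x,ẋ)=(-0.007441, 0.559357)
phase 2: p=0.0902, T=0.295, ωT=0.860486, cosh=1.393632, sinh=0.970676; start (x,ẋ)=(-0.007441, 0.559357) → end (x,ẋ)=(0.140266, 0.503082)
phase 3: p=0.3805, T=0.558, ωT=1.627630, cosh=2.644094, sinh=2.447700; start (x,ẋ)=(0.140266, 0.503082) → end (x,ẋ)=(0.167457, -0.385002)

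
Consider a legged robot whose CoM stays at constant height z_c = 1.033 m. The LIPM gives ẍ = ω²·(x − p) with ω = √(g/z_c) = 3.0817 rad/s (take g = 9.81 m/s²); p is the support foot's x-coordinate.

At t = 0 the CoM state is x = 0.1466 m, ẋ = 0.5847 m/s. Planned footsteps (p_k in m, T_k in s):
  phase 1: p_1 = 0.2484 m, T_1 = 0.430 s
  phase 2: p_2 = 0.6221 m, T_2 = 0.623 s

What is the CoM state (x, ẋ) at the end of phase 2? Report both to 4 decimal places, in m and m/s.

x = 0.4429, ẋ = -0.3482

phase 1: p=0.2484, T=0.430, ωT=1.325131, cosh=2.014223, sinh=1.748455; start (x,ẋ)=(0.146600, 0.584700) → end (x,ẋ)=(0.375092, 0.629196)
phase 2: p=0.6221, T=0.623, ωT=1.919899, cosh=3.483446, sinh=3.336824; start (x,ẋ)=(0.375092, 0.629196) → end (x,ẋ)=(0.442945, -0.348239)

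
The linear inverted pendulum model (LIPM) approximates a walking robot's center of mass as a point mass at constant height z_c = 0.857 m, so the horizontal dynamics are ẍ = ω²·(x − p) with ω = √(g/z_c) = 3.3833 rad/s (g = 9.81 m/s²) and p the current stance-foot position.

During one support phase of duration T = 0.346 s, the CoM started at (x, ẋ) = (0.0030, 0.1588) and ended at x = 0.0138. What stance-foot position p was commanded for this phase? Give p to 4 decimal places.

ωT = 3.3833·0.346 = 1.170622; cosh(ωT) = 1.767085, sinh(ωT) = 1.456911
x(T) = p + (x₀−p)·cosh(ωT) + (ẋ₀/ω)·sinh(ωT) ⇒ p·(1 − cosh) = x(T) − x₀·cosh − (ẋ₀/ω)·sinh
numerator   = 0.0138 − (0.0030)·1.767085 − (0.1588/3.3833)·1.456911 = -0.059883
denominator = 1 − 1.767085 = -0.767085
p = -0.059883 / -0.767085 = 0.0781

p = 0.0781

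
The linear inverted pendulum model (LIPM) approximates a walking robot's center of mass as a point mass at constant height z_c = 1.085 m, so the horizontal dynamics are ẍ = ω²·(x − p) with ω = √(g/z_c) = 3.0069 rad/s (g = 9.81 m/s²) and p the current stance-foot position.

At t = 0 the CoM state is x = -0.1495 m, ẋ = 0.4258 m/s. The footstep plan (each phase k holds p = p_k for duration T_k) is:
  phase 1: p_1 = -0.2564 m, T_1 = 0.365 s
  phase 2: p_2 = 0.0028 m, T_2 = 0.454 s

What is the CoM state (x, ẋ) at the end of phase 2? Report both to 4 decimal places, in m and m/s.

x = 0.9189, ẋ = 2.9626

phase 1: p=-0.2564, T=0.365, ωT=1.097518, cosh=1.665209, sinh=1.331511; start (x,ẋ)=(-0.149500, 0.425800) → end (x,ẋ)=(0.110163, 1.137044)
phase 2: p=0.0028, T=0.454, ωT=1.365133, cosh=2.085795, sinh=1.830448; start (x,ẋ)=(0.110163, 1.137044) → end (x,ẋ)=(0.918912, 2.962563)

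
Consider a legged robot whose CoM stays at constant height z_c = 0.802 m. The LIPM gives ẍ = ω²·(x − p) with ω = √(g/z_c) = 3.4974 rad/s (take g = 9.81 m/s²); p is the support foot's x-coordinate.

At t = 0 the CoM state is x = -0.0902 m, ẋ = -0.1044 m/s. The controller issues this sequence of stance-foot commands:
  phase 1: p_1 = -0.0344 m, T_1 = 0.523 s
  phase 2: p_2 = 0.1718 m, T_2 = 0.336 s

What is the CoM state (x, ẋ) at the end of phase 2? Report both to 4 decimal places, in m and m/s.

x = -1.0584, ẋ = -4.0754

phase 1: p=-0.0344, T=0.523, ωT=1.829140, cosh=3.194540, sinh=3.033989; start (x,ẋ)=(-0.090200, -0.104400) → end (x,ẋ)=(-0.303222, -0.925608)
phase 2: p=0.1718, T=0.336, ωT=1.175126, cosh=1.773666, sinh=1.464886; start (x,ẋ)=(-0.303222, -0.925608) → end (x,ẋ)=(-1.058422, -4.075397)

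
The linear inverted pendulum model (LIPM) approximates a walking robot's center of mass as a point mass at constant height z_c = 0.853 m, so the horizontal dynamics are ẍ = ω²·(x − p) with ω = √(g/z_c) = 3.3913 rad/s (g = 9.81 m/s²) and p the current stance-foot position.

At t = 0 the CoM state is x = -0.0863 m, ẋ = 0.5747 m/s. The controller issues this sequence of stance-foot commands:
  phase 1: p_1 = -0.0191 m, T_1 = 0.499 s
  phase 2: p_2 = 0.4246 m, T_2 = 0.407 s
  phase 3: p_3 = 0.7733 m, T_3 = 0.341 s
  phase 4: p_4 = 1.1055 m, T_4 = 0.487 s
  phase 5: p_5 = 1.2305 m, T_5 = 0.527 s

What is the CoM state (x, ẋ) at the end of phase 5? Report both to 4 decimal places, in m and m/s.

x = 0.4014, ẋ = -2.6883

phase 1: p=-0.0191, T=0.499, ωT=1.692259, cosh=2.807919, sinh=2.623816; start (x,ẋ)=(-0.086300, 0.574700) → end (x,ẋ)=(0.236848, 1.015756)
phase 2: p=0.4246, T=0.407, ωT=1.380259, cosh=2.113723, sinh=1.862209; start (x,ẋ)=(0.236848, 1.015756) → end (x,ẋ)=(0.585509, 0.961312)
phase 3: p=0.7733, T=0.341, ωT=1.156433, cosh=1.746591, sinh=1.431985; start (x,ẋ)=(0.585509, 0.961312) → end (x,ẋ)=(0.851222, 0.767051)
phase 4: p=1.1055, T=0.487, ωT=1.651563, cosh=2.703438, sinh=2.511688; start (x,ẋ)=(0.851222, 0.767051) → end (x,ẋ)=(0.986174, -0.092235)
phase 5: p=1.2305, T=0.527, ωT=1.787215, cosh=3.070111, sinh=2.902685; start (x,ẋ)=(0.986174, -0.092235) → end (x,ẋ)=(0.401447, -2.688284)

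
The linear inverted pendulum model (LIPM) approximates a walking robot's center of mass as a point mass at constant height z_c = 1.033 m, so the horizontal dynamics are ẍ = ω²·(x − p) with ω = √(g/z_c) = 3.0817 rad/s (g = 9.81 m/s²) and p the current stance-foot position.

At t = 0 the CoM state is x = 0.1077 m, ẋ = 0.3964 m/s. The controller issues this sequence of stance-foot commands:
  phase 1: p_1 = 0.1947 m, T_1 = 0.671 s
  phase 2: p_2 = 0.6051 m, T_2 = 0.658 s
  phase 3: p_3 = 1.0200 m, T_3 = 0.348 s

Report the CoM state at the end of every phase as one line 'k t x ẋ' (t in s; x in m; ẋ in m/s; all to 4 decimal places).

phase 1: p=0.1947, T=0.671, ωT=2.067821, cosh=4.017016, sinh=3.890555; start (x,ẋ)=(0.107700, 0.396400) → end (x,ẋ)=(0.345663, 0.549257)
phase 2: p=0.6051, T=0.658, ωT=2.027759, cosh=3.864335, sinh=3.732705; start (x,ẋ)=(0.345663, 0.549257) → end (x,ẋ)=(0.267834, -0.861813)
phase 3: p=1.0200, T=0.348, ωT=1.072432, cosh=1.632326, sinh=1.290151; start (x,ẋ)=(0.267834, -0.861813) → end (x,ẋ)=(-0.568577, -4.397264)

1 0.6710 0.3457 0.5493
2 1.3290 0.2678 -0.8618
3 1.6770 -0.5686 -4.3973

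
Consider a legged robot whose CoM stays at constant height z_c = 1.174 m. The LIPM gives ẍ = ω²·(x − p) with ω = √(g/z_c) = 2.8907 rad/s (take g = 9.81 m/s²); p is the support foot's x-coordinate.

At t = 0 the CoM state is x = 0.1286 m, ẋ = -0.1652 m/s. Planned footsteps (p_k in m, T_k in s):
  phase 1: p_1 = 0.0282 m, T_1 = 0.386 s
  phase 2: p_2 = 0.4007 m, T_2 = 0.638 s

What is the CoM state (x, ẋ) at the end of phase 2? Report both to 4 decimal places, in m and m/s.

x = -0.3851, ẋ = -2.1247

phase 1: p=0.0282, T=0.386, ωT=1.115810, cosh=1.689845, sinh=1.362195; start (x,ẋ)=(0.128600, -0.165200) → end (x,ẋ)=(0.120013, 0.116182)
phase 2: p=0.4007, T=0.638, ωT=1.844267, cosh=3.240801, sinh=3.082660; start (x,ẋ)=(0.120013, 0.116182) → end (x,ẋ)=(-0.385054, -2.124693)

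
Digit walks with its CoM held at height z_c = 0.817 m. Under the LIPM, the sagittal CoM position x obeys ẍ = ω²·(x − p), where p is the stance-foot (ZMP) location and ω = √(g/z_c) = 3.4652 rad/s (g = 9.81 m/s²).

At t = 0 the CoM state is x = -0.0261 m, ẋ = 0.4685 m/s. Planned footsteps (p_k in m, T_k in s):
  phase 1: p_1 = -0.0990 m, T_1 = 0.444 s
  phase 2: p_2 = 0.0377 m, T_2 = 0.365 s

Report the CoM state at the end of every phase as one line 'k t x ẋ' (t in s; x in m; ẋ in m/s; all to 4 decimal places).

1 0.4440 0.3790 1.7026
2 0.8090 1.4912 5.1835

phase 1: p=-0.0990, T=0.444, ωT=1.538549, cosh=2.436259, sinh=2.221567; start (x,ẋ)=(-0.026100, 0.468500) → end (x,ẋ)=(0.378962, 1.702584)
phase 2: p=0.0377, T=0.365, ωT=1.264798, cosh=1.912337, sinh=1.630040; start (x,ẋ)=(0.378962, 1.702584) → end (x,ẋ)=(1.491209, 5.183506)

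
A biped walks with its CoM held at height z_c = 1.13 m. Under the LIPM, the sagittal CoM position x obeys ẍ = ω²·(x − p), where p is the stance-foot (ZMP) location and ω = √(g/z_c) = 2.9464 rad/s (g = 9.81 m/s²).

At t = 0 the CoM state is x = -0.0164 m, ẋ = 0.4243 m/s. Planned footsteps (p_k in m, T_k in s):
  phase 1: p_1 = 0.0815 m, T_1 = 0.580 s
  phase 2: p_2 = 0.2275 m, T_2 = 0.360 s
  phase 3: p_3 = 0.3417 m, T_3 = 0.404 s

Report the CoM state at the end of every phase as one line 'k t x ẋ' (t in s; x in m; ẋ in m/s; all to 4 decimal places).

1 0.5800 0.1869 0.4397
2 0.9400 0.3515 0.5591
3 1.3440 0.6425 1.0475

phase 1: p=0.0815, T=0.580, ωT=1.708912, cosh=2.852006, sinh=2.670943; start (x,ẋ)=(-0.016400, 0.424300) → end (x,ẋ)=(0.186921, 0.439666)
phase 2: p=0.2275, T=0.360, ωT=1.060704, cosh=1.617308, sinh=1.271096; start (x,ẋ)=(0.186921, 0.439666) → end (x,ẋ)=(0.351546, 0.559101)
phase 3: p=0.3417, T=0.404, ωT=1.190346, cosh=1.796167, sinh=1.492051; start (x,ẋ)=(0.351546, 0.559101) → end (x,ẋ)=(0.642513, 1.047523)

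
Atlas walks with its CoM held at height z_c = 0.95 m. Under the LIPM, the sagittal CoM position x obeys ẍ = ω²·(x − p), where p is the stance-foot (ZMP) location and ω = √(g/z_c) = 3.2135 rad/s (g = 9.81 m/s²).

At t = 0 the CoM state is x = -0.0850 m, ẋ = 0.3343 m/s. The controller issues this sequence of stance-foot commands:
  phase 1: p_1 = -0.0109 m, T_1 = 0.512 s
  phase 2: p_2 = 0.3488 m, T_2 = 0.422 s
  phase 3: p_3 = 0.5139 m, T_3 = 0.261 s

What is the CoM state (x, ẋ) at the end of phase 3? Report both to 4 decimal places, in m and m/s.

phase 1: p=-0.0109, T=0.512, ωT=1.645312, cosh=2.687789, sinh=2.494837; start (x,ẋ)=(-0.085000, 0.334300) → end (x,ẋ)=(0.049472, 0.304457)
phase 2: p=0.3488, T=0.422, ωT=1.356097, cosh=2.069340, sinh=1.811676; start (x,ẋ)=(0.049472, 0.304457) → end (x,ẋ)=(-0.098967, -1.112607)
phase 3: p=0.5139, T=0.261, ωT=0.838723, cosh=1.372837, sinh=0.940575; start (x,ẋ)=(-0.098967, -1.112607) → end (x,ẋ)=(-0.653121, -3.379843)

x = -0.6531, ẋ = -3.3798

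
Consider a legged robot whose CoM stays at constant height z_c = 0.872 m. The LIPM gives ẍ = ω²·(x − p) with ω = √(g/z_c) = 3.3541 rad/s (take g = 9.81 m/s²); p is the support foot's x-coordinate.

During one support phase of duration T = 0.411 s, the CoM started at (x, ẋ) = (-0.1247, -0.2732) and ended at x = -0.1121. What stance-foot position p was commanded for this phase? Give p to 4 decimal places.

p = -0.2724

ωT = 3.3541·0.411 = 1.378535; cosh(ωT) = 2.110515, sinh(ωT) = 1.858568
x(T) = p + (x₀−p)·cosh(ωT) + (ẋ₀/ω)·sinh(ωT) ⇒ p·(1 − cosh) = x(T) − x₀·cosh − (ẋ₀/ω)·sinh
numerator   = -0.1121 − (-0.1247)·2.110515 − (-0.2732/3.3541)·1.858568 = 0.302466
denominator = 1 − 2.110515 = -1.110515
p = 0.302466 / -1.110515 = -0.2724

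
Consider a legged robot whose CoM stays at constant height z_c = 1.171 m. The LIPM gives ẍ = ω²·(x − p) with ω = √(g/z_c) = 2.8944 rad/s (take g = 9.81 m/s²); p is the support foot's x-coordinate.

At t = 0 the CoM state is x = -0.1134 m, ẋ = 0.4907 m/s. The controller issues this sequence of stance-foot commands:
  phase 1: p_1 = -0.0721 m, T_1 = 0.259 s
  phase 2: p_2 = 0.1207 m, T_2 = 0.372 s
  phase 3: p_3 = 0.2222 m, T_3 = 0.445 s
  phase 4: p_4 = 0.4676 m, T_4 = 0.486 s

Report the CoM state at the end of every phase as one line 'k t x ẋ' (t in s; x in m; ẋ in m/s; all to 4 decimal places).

phase 1: p=-0.0721, T=0.259, ωT=0.749650, cosh=1.294395, sinh=0.821863; start (x,ẋ)=(-0.113400, 0.490700) → end (x,ẋ)=(0.013775, 0.536915)
phase 2: p=0.1207, T=0.372, ωT=1.076717, cosh=1.637870, sinh=1.297158; start (x,ẋ)=(0.013775, 0.536915) → end (x,ẋ)=(0.186196, 0.477950)
phase 3: p=0.2222, T=0.445, ωT=1.288008, cosh=1.950688, sinh=1.674869; start (x,ẋ)=(0.186196, 0.477950) → end (x,ẋ)=(0.428537, 0.757793)
phase 4: p=0.4676, T=0.486, ωT=1.406678, cosh=2.163664, sinh=1.918709; start (x,ẋ)=(0.428537, 0.757793) → end (x,ẋ)=(0.885425, 1.422675)

1 0.2590 0.0138 0.5369
2 0.6310 0.1862 0.4779
3 1.0760 0.4285 0.7578
4 1.5620 0.8854 1.4227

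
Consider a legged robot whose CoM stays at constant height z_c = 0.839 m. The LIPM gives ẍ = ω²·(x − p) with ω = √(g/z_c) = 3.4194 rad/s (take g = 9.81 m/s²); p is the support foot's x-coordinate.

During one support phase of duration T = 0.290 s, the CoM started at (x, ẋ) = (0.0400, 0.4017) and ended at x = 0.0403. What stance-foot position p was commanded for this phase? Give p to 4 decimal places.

ωT = 3.4194·0.290 = 0.991626; cosh(ωT) = 1.533293, sinh(ωT) = 1.162320
x(T) = p + (x₀−p)·cosh(ωT) + (ẋ₀/ω)·sinh(ωT) ⇒ p·(1 − cosh) = x(T) − x₀·cosh − (ẋ₀/ω)·sinh
numerator   = 0.0403 − (0.0400)·1.533293 − (0.4017/3.4194)·1.162320 = -0.157577
denominator = 1 − 1.533293 = -0.533293
p = -0.157577 / -0.533293 = 0.2955

p = 0.2955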